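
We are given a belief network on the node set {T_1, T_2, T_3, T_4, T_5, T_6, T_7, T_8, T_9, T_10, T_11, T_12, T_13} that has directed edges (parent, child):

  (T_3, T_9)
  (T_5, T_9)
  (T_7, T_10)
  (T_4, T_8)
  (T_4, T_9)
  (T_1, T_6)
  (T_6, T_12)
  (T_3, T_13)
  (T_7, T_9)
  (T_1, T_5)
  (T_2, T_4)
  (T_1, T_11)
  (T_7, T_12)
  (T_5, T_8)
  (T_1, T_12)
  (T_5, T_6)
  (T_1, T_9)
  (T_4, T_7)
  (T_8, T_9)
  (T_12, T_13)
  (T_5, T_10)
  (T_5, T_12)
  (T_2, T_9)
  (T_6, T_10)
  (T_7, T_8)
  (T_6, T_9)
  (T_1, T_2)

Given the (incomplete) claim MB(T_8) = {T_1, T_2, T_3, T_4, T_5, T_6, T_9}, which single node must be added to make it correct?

By definition, MB(T_8) is built from T_8's parents, T_8's children, and the co-parents of T_8.
T_8 has child T_9.
T_8's parents: T_4, T_5, T_7.
For each child, the remaining parents (spouses of T_8):
  T_9: T_1, T_2, T_3, T_4, T_5, T_6, T_7
MB(T_8) = {T_1, T_2, T_3, T_4, T_5, T_6, T_7, T_9}.
Comparing with the claimed set, T_7 is missing.

T_7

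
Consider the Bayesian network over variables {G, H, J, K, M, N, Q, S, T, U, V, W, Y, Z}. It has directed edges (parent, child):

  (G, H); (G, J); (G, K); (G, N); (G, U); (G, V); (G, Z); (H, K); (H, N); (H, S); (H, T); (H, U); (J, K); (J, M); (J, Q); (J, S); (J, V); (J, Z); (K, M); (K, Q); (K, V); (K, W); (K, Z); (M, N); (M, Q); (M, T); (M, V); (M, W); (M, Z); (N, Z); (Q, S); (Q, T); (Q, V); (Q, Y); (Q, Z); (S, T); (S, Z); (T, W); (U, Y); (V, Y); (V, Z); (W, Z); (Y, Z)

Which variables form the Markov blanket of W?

W's parents: K, M, T.
W's children: Z.
Co-parents of W (other parents of its children):
  Z also has parents G, J, K, M, N, Q, S, V, Y.
MB(W) = {G, J, K, M, N, Q, S, T, V, Y, Z}.

{G, J, K, M, N, Q, S, T, V, Y, Z}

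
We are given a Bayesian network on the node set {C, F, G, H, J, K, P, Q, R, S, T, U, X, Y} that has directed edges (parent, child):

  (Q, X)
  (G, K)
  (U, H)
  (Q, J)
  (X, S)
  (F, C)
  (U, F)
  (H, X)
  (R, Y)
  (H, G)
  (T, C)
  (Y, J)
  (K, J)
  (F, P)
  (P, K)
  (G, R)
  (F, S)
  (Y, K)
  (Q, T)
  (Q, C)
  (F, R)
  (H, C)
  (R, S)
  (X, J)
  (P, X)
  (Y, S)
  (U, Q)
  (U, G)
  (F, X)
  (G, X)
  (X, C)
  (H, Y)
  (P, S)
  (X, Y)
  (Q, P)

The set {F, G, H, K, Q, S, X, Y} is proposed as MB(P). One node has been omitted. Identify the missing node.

R

P's children: K, S, X.
P's parents: F, Q.
Parents of each child, excluding P:
  parents(X) \ {P} = {F, G, H, Q}.
  parents(K) \ {P} = {G, Y}.
  S also has parents F, R, X, Y.
MB(P) = {F, G, H, K, Q, R, S, X, Y}.
Comparing with the claimed set, R is missing.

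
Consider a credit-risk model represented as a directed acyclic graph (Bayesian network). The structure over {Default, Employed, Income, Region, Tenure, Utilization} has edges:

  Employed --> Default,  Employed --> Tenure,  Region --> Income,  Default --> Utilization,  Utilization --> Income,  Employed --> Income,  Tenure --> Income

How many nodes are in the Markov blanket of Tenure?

4

The Markov blanket of a node is its parents, its children, and the other parents of its children.
Tenure's parents: Employed.
Tenure's children: Income.
Other parents of Tenure's children:
  parents(Income) \ {Tenure} = {Employed, Region, Utilization}.
MB(Tenure) = {Employed, Income, Region, Utilization}, which has 4 nodes.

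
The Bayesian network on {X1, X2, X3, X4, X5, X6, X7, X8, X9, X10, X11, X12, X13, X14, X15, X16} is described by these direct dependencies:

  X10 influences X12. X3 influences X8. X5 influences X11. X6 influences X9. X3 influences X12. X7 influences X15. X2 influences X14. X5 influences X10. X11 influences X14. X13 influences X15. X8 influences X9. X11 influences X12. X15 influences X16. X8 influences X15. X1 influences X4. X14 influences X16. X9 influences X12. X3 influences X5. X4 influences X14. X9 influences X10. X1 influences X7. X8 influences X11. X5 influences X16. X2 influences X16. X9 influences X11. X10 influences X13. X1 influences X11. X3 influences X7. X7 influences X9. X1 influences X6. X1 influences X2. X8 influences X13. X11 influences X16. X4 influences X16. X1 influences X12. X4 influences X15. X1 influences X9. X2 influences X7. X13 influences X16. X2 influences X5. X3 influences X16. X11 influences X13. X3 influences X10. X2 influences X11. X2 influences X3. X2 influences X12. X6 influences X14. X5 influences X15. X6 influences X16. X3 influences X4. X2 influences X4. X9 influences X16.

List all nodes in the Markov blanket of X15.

X15 has parents X4, X5, X7, X8, X13.
Ch(X15) = {X16}.
Co-parents of X15 (other parents of its children):
  X16 also has parents X2, X3, X4, X5, X6, X9, X11, X13, X14.
So the Markov blanket of X15 is {X2, X3, X4, X5, X6, X7, X8, X9, X11, X13, X14, X16}.

{X2, X3, X4, X5, X6, X7, X8, X9, X11, X13, X14, X16}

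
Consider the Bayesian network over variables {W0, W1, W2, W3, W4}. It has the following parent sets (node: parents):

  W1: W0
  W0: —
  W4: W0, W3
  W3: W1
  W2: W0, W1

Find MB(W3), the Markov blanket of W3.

{W0, W1, W4}

Parents of W3: W1.
W3 has child W4.
Co-parents of W3 (other parents of its children):
  W4: W0
MB(W3) = {W0, W1, W4}.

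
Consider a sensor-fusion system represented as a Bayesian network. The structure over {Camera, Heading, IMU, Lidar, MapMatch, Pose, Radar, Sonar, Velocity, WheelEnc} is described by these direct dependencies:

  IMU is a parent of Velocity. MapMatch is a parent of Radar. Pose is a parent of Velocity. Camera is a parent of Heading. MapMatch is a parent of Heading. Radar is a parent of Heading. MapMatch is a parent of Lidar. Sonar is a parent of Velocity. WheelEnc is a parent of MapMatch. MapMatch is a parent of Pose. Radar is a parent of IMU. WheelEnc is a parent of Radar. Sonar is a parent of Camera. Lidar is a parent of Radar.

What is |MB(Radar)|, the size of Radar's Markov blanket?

Radar has parents Lidar, MapMatch, WheelEnc.
Radar has children Heading, IMU.
Parents of each child, excluding Radar:
  Heading: Camera, MapMatch
  IMU: —
MB(Radar) = {Camera, Heading, IMU, Lidar, MapMatch, WheelEnc}, which has 6 nodes.

6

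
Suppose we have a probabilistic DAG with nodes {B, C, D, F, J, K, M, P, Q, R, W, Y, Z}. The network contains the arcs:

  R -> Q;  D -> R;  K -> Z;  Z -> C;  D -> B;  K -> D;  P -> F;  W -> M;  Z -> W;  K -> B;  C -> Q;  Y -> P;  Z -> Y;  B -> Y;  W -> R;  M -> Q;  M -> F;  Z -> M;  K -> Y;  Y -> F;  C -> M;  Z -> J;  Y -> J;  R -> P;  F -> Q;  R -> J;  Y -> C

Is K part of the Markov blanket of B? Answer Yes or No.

K is a parent of B.
So K ∈ MB(B).

Yes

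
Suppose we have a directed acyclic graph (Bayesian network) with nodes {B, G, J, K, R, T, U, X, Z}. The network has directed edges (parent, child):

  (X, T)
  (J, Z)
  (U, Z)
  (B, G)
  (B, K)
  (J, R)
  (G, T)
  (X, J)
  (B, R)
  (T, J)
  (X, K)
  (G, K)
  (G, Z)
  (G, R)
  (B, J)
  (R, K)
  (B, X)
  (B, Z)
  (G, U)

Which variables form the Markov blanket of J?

{B, G, R, T, U, X, Z}

The Markov blanket of a node is its parents, its children, and the other parents of its children.
J's parents: B, T, X.
Children of J: R, Z.
Parents of each child, excluding J:
  R: B, G
  Z: B, G, U
MB(J) = {B, G, R, T, U, X, Z}.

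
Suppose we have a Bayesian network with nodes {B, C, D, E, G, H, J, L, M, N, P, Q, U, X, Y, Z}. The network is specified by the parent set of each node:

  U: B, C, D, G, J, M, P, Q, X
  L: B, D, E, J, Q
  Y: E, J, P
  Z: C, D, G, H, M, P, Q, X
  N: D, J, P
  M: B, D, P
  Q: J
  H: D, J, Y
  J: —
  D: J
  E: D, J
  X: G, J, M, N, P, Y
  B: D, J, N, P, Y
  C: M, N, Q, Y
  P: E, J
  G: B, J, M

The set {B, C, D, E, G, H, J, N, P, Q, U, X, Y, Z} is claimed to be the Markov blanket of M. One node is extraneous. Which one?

Recall MB(v) = parents ∪ children ∪ spouses, where spouses are the other parents of v's children.
Ch(M) = {C, G, U, X, Z}.
M has parents B, D, P.
Co-parents of M (other parents of its children):
  G: B, J
  X: G, J, N, P, Y
  C: N, Q, Y
  U: B, C, D, G, J, P, Q, X
  Z: C, D, G, H, P, Q, X
MB(M) = {B, C, D, G, H, J, N, P, Q, U, X, Y, Z}.
E is neither a parent, child, nor co-parent of M, so it does not belong.

E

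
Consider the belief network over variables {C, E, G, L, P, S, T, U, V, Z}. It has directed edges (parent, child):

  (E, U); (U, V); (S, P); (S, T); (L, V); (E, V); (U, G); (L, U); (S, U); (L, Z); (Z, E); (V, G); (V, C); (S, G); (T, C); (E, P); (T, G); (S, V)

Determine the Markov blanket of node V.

By definition, MB(V) is built from V's parents, V's children, and the co-parents of V.
V's children: C, G.
V has parents E, L, S, U.
For each child, the remaining parents (spouses of V):
  C's other parent is T.
  G's other parents are S, T, U.
Taking the union gives {C, E, G, L, S, T, U}.

{C, E, G, L, S, T, U}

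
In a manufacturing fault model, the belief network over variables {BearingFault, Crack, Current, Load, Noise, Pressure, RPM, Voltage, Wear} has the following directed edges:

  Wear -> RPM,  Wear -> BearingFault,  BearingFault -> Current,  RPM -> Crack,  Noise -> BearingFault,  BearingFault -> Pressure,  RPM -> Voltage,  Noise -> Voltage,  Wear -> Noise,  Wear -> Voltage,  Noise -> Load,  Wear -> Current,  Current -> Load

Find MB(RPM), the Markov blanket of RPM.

{Crack, Noise, Voltage, Wear}

By definition, MB(RPM) is built from RPM's parents, RPM's children, and the co-parents of RPM.
Pa(RPM) = {Wear}.
RPM's children: Crack, Voltage.
For each child, the remaining parents (spouses of RPM):
  Voltage: Noise, Wear
  Crack: —
MB(RPM) = {Crack, Noise, Voltage, Wear}.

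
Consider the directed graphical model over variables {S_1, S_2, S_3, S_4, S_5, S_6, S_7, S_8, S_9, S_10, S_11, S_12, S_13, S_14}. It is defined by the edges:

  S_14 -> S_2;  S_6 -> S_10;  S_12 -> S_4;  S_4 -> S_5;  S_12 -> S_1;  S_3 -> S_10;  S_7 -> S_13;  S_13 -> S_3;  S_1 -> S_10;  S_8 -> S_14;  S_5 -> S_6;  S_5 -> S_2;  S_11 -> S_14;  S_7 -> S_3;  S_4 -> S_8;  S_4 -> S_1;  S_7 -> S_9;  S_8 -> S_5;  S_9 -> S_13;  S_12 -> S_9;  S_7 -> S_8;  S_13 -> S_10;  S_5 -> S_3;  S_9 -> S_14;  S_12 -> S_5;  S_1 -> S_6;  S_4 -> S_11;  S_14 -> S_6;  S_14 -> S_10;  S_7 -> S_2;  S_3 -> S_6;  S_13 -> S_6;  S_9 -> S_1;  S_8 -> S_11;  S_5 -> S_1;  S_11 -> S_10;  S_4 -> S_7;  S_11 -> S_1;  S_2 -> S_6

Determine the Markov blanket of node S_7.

A node's Markov blanket = Pa ∪ Ch ∪ (parents of Ch other than the node itself).
Parents of S_7: S_4.
S_7 has children S_2, S_3, S_8, S_9, S_13.
Other parents of S_7's children:
  parents(S_8) \ {S_7} = {S_4}.
  S_9's other parent is S_12.
  S_2's other parents are S_5, S_14.
  S_13's other parent is S_9.
  S_3's other parents are S_5, S_13.
Union: {S_4} ∪ {S_2, S_3, S_8, S_9, S_13} ∪ {S_4, S_5, S_9, S_12, S_13, S_14} = {S_2, S_3, S_4, S_5, S_8, S_9, S_12, S_13, S_14}.

{S_2, S_3, S_4, S_5, S_8, S_9, S_12, S_13, S_14}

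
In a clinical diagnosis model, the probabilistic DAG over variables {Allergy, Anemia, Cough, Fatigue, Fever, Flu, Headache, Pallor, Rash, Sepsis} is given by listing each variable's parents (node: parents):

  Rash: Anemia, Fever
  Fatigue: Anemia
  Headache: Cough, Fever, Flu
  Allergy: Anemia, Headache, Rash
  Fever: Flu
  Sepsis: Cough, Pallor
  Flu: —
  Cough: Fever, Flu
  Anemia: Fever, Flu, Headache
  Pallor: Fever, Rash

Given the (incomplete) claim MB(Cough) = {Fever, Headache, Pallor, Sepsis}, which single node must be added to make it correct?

Parents of Cough: Fever, Flu.
Children of Cough: Headache, Sepsis.
For each child, the remaining parents (spouses of Cough):
  Headache's other parents are Fever, Flu.
  parents(Sepsis) \ {Cough} = {Pallor}.
MB(Cough) = {Fever, Flu, Headache, Pallor, Sepsis}.
Comparing with the claimed set, Flu is missing.

Flu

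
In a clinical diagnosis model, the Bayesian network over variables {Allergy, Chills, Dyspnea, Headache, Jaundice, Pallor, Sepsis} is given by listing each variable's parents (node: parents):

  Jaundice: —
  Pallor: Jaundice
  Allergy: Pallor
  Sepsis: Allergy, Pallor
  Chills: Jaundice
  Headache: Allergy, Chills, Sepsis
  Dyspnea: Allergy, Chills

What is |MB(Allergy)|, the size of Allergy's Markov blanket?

5

A node's Markov blanket = Pa ∪ Ch ∪ (parents of Ch other than the node itself).
Pa(Allergy) = {Pallor}.
Children of Allergy: Dyspnea, Headache, Sepsis.
Parents of each child, excluding Allergy:
  Sepsis: Pallor
  Headache: Chills, Sepsis
  Dyspnea: Chills
MB(Allergy) = {Chills, Dyspnea, Headache, Pallor, Sepsis}, which has 5 nodes.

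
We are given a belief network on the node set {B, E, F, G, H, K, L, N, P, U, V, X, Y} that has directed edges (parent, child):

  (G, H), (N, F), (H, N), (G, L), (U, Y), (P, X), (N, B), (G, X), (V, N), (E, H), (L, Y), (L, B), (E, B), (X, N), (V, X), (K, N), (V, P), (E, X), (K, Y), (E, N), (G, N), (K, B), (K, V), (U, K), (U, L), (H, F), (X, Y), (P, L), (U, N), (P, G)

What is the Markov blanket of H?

H's parents: E, G.
Ch(H) = {F, N}.
Other parents of H's children:
  N also has parents E, G, K, U, V, X.
  F also has parent N.
Taking the union gives {E, F, G, K, N, U, V, X}.

{E, F, G, K, N, U, V, X}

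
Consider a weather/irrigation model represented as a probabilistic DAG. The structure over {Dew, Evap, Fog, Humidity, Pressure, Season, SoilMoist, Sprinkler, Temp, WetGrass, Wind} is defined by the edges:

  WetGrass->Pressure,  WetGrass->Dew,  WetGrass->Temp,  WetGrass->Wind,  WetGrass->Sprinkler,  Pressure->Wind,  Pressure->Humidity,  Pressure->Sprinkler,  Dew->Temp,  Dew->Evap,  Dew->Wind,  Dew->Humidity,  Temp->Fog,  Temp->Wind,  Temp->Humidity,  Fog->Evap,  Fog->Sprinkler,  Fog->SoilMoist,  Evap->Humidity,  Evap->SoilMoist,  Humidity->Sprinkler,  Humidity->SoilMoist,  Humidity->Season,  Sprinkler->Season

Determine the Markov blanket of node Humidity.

Humidity's parents: Dew, Evap, Pressure, Temp.
Humidity has children Season, SoilMoist, Sprinkler.
Co-parents of Humidity (other parents of its children):
  parents(Sprinkler) \ {Humidity} = {Fog, Pressure, WetGrass}.
  SoilMoist also has parents Evap, Fog.
  Season also has parent Sprinkler.
MB(Humidity) = {Dew, Evap, Fog, Pressure, Season, SoilMoist, Sprinkler, Temp, WetGrass}.

{Dew, Evap, Fog, Pressure, Season, SoilMoist, Sprinkler, Temp, WetGrass}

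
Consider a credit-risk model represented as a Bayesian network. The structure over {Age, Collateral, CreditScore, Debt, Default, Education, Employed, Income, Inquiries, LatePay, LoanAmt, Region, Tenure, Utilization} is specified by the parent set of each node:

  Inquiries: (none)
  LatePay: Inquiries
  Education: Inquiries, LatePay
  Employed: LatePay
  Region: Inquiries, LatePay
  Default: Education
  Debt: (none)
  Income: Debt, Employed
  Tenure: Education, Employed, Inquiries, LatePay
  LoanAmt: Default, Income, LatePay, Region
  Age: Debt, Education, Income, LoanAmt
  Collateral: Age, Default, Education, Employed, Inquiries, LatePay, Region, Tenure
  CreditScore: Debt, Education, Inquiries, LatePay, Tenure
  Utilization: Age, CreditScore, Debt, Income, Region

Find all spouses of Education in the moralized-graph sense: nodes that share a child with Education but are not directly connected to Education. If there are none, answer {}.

Children of Education: Age, Collateral, CreditScore, Default, Tenure.
  Default: —
  Tenure: Employed, Inquiries, LatePay
  Age: Debt, Income, LoanAmt
  Collateral: Age, Default, Employed, Inquiries, LatePay, Region, Tenure
  CreditScore: Debt, Inquiries, LatePay, Tenure
Excluding nodes already adjacent to Education (Age, Collateral, CreditScore, Default, Inquiries, LatePay, Tenure), the co-parent-only contribution is {Debt, Employed, Income, LoanAmt, Region}.

{Debt, Employed, Income, LoanAmt, Region}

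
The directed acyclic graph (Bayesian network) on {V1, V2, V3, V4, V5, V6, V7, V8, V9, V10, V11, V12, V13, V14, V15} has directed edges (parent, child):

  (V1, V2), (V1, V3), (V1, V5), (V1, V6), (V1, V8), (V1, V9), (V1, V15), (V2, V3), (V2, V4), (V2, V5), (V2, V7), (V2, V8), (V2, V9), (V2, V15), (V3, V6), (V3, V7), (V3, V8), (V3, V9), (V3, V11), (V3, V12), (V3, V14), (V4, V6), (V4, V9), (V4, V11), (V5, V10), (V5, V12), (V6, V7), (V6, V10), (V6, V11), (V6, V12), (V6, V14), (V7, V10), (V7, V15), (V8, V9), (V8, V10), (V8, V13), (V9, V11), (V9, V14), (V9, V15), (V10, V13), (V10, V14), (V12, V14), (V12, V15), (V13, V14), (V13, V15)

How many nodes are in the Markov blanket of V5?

8

Recall MB(v) = parents ∪ children ∪ spouses, where spouses are the other parents of v's children.
V5 has parents V1, V2.
Children of V5: V10, V12.
For each child, the remaining parents (spouses of V5):
  V10's other parents are V6, V7, V8.
  parents(V12) \ {V5} = {V3, V6}.
MB(V5) = {V1, V2, V3, V6, V7, V8, V10, V12}, which has 8 nodes.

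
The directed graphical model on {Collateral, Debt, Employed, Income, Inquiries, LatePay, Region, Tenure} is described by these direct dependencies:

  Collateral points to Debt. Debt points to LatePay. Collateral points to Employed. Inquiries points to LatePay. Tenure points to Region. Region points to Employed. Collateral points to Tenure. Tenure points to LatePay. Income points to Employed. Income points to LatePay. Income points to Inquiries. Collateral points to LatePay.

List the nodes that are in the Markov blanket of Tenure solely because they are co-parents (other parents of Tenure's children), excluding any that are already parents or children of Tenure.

Children of Tenure: LatePay, Region.
  Region: no additional parents.
  parents(LatePay) \ {Tenure} = {Collateral, Debt, Income, Inquiries}.
Excluding nodes already adjacent to Tenure (Collateral, LatePay, Region), the co-parent-only contribution is {Debt, Income, Inquiries}.

{Debt, Income, Inquiries}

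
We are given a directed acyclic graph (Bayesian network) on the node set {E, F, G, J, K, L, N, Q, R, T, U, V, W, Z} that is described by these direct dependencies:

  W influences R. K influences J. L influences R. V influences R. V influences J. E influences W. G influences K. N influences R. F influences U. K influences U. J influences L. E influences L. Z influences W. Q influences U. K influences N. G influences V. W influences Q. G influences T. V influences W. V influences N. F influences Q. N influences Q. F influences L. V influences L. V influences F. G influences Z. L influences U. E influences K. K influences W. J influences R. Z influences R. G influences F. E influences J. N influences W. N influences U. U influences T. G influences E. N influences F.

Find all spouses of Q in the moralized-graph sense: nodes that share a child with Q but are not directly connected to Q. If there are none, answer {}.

{K, L}

Children of Q: U.
  U: F, K, L, N
Excluding nodes already adjacent to Q (F, N, U, W), the co-parent-only contribution is {K, L}.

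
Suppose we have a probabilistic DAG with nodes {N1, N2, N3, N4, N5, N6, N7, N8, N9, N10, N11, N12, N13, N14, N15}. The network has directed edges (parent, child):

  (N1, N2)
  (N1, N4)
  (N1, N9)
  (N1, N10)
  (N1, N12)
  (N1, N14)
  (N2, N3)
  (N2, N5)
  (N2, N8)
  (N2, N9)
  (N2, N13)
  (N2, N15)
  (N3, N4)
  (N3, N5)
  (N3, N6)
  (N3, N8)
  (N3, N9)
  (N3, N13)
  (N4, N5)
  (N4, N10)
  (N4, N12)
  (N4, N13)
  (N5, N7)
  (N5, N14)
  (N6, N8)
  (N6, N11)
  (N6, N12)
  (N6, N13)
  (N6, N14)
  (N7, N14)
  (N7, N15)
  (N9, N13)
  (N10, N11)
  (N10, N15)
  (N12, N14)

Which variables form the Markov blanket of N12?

By definition, MB(N12) is built from N12's parents, N12's children, and the co-parents of N12.
N12's children: N14.
N12 has parents N1, N4, N6.
For each child, the remaining parents (spouses of N12):
  N14's other parents are N1, N5, N6, N7.
So the Markov blanket of N12 is {N1, N4, N5, N6, N7, N14}.

{N1, N4, N5, N6, N7, N14}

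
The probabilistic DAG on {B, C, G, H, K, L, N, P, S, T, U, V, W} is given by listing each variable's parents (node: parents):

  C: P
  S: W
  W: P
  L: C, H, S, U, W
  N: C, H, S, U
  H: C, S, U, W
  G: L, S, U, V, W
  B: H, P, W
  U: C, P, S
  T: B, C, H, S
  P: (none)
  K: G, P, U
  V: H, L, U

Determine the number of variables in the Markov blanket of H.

10

Parents of H: C, S, U, W.
Ch(H) = {B, L, N, T, V}.
Parents of each child, excluding H:
  L: C, S, U, W
  B: P, W
  V: L, U
  T: B, C, S
  N: C, S, U
MB(H) = {B, C, L, N, P, S, T, U, V, W}, which has 10 nodes.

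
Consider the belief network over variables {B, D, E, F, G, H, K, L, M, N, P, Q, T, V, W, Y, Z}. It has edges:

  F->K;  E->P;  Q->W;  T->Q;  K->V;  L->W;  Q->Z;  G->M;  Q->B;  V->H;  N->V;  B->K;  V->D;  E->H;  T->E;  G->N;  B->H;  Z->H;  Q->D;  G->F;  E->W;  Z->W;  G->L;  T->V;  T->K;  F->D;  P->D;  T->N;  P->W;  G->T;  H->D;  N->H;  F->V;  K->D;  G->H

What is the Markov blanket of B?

{E, F, G, H, K, N, Q, T, V, Z}

Children of B: H, K.
Parents of B: Q.
Co-parents of B (other parents of its children):
  K: F, T
  H: E, G, N, V, Z
So the Markov blanket of B is {E, F, G, H, K, N, Q, T, V, Z}.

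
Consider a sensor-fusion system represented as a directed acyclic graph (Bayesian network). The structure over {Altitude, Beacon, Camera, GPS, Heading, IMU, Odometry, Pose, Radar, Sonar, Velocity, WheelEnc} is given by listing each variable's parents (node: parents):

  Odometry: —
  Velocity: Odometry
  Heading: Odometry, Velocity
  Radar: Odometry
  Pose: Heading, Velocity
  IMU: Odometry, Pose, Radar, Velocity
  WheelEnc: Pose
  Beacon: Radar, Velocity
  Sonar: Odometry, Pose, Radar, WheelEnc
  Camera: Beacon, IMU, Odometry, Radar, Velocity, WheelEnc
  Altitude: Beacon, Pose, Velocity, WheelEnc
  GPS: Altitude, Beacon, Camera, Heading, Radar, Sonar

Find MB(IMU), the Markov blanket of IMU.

{Beacon, Camera, Odometry, Pose, Radar, Velocity, WheelEnc}

Recall MB(v) = parents ∪ children ∪ spouses, where spouses are the other parents of v's children.
IMU has parents Odometry, Pose, Radar, Velocity.
Children of IMU: Camera.
Co-parents of IMU (other parents of its children):
  Camera: Beacon, Odometry, Radar, Velocity, WheelEnc
MB(IMU) = {Beacon, Camera, Odometry, Pose, Radar, Velocity, WheelEnc}.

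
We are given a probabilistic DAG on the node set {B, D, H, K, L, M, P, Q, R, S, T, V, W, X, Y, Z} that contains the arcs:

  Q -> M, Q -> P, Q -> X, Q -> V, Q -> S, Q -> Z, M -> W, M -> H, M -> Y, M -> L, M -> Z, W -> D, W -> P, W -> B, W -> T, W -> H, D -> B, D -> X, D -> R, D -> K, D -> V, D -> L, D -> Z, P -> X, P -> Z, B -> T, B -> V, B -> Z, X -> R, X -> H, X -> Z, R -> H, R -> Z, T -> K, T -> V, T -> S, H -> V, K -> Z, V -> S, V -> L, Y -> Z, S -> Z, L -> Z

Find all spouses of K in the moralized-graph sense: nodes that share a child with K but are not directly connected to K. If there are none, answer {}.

Children of K: Z.
  Z: B, D, L, M, P, Q, R, S, X, Y
Excluding nodes already adjacent to K (D, T, Z), the co-parent-only contribution is {B, L, M, P, Q, R, S, X, Y}.

{B, L, M, P, Q, R, S, X, Y}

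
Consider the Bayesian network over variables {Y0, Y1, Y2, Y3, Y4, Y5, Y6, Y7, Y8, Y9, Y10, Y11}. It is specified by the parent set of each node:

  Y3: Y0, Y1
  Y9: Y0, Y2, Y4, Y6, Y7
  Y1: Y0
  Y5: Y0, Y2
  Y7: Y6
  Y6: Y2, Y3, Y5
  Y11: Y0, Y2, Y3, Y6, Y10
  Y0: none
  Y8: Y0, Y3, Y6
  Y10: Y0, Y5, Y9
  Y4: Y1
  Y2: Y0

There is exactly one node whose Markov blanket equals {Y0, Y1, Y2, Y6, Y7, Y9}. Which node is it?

Y4

The target node must have every member of {Y0, Y1, Y2, Y6, Y7, Y9} as a parent, child, or co-parent, and no others.
Parents of Y4: Y1; children: Y9; co-parents: Y0, Y2, Y6, Y7.
These exactly cover the given set, so the node is Y4.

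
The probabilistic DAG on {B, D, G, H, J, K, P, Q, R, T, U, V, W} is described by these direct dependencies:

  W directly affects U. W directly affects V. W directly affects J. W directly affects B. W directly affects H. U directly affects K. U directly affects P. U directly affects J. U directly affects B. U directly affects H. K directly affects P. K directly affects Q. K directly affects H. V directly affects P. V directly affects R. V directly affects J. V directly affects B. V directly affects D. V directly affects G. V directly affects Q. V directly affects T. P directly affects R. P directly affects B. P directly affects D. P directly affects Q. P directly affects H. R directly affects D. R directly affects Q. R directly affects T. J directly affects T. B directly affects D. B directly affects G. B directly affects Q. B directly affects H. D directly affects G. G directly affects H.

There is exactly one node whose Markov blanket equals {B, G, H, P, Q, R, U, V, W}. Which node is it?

The target node must have every member of {B, G, H, P, Q, R, U, V, W} as a parent, child, or co-parent, and no others.
Parents of K: U; children: H, P, Q; co-parents: B, G, P, R, U, V, W.
These exactly cover the given set, so the node is K.

K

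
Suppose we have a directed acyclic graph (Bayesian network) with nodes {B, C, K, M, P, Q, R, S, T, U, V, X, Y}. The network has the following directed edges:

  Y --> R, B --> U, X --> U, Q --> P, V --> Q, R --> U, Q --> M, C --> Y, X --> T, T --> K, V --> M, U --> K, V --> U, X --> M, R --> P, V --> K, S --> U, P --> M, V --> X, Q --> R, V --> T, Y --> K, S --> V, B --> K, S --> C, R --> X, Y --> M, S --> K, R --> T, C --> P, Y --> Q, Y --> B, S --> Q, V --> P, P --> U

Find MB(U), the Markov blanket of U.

{B, K, P, R, S, T, V, X, Y}

A node's Markov blanket = Pa ∪ Ch ∪ (parents of Ch other than the node itself).
Pa(U) = {B, P, R, S, V, X}.
U's children: K.
For each child, the remaining parents (spouses of U):
  K: B, S, T, V, Y
MB(U) = {B, K, P, R, S, T, V, X, Y}.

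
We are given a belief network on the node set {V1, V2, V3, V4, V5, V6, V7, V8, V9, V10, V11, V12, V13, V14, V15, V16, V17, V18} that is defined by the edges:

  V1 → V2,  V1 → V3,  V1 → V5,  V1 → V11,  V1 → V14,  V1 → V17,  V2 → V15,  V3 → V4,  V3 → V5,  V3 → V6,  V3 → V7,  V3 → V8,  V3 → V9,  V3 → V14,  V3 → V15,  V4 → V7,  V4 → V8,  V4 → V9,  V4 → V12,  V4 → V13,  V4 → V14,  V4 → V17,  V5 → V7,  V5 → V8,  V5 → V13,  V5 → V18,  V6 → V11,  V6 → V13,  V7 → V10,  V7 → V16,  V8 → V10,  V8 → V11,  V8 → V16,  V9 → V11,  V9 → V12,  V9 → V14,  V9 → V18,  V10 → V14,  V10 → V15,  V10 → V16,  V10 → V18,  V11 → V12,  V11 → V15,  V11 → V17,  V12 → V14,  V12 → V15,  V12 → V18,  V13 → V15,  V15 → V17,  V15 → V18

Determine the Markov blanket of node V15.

A node's Markov blanket = Pa ∪ Ch ∪ (parents of Ch other than the node itself).
Pa(V15) = {V2, V3, V10, V11, V12, V13}.
V15's children: V17, V18.
Co-parents of V15 (other parents of its children):
  parents(V17) \ {V15} = {V1, V4, V11}.
  parents(V18) \ {V15} = {V5, V9, V10, V12}.
MB(V15) = {V1, V2, V3, V4, V5, V9, V10, V11, V12, V13, V17, V18}.

{V1, V2, V3, V4, V5, V9, V10, V11, V12, V13, V17, V18}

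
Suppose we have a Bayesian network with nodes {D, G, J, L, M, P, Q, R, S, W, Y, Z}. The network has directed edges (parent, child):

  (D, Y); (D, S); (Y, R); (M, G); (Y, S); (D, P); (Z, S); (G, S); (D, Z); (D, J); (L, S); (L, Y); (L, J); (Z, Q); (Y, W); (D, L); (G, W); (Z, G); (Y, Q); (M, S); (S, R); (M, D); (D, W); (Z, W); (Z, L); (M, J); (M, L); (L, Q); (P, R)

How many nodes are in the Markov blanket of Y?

10

Recall MB(v) = parents ∪ children ∪ spouses, where spouses are the other parents of v's children.
Y's children: Q, R, S, W.
Parents of Y: D, L.
For each child, the remaining parents (spouses of Y):
  Q also has parents L, Z.
  W's other parents are D, G, Z.
  S also has parents D, G, L, M, Z.
  parents(R) \ {Y} = {P, S}.
MB(Y) = {D, G, L, M, P, Q, R, S, W, Z}, which has 10 nodes.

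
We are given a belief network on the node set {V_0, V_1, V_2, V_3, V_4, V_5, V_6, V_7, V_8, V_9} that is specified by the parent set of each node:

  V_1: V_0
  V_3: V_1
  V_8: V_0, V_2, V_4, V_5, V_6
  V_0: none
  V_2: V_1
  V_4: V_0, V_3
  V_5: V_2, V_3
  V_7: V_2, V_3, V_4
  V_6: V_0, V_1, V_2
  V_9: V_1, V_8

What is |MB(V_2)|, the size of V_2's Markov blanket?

Ch(V_2) = {V_5, V_6, V_7, V_8}.
V_2's parents: V_1.
Other parents of V_2's children:
  parents(V_5) \ {V_2} = {V_3}.
  parents(V_6) \ {V_2} = {V_0, V_1}.
  V_7's other parents are V_3, V_4.
  parents(V_8) \ {V_2} = {V_0, V_4, V_5, V_6}.
MB(V_2) = {V_0, V_1, V_3, V_4, V_5, V_6, V_7, V_8}, which has 8 nodes.

8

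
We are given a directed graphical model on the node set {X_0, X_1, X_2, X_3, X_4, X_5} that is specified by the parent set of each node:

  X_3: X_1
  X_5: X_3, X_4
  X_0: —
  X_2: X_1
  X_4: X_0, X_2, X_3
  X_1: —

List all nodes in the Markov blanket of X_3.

X_3 has parent X_1.
Children of X_3: X_4, X_5.
Other parents of X_3's children:
  X_4 also has parents X_0, X_2.
  X_5's other parent is X_4.
So the Markov blanket of X_3 is {X_0, X_1, X_2, X_4, X_5}.

{X_0, X_1, X_2, X_4, X_5}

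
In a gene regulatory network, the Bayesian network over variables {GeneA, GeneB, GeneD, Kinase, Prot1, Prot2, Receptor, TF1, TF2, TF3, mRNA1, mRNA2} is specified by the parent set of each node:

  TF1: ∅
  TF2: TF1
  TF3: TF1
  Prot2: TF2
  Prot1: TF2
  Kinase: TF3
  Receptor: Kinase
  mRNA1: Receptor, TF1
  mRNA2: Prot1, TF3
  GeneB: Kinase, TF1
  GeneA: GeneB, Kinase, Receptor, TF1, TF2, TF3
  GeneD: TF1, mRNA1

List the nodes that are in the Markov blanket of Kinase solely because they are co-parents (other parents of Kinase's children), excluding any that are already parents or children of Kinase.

Children of Kinase: GeneA, GeneB, Receptor.
  Receptor: no additional parents.
  parents(GeneB) \ {Kinase} = {TF1}.
  parents(GeneA) \ {Kinase} = {GeneB, Receptor, TF1, TF2, TF3}.
Excluding nodes already adjacent to Kinase (GeneA, GeneB, Receptor, TF3), the co-parent-only contribution is {TF1, TF2}.

{TF1, TF2}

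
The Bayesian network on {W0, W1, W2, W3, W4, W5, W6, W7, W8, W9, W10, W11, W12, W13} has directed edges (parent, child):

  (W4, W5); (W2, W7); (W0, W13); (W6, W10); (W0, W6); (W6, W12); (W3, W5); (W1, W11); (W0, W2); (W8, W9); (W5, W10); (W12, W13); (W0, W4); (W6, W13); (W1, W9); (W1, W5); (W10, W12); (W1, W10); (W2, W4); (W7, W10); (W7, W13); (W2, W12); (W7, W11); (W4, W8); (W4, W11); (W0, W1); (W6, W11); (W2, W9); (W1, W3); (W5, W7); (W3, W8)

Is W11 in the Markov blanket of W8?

The Markov blanket of a node is its parents, its children, and the other parents of its children.
Parents of W8: W3, W4.
Ch(W8) = {W9}.
Other parents of W8's children:
  W9's other parents are W1, W2.
MB(W8) = {W1, W2, W3, W4, W9}; W11 is not in this set.

No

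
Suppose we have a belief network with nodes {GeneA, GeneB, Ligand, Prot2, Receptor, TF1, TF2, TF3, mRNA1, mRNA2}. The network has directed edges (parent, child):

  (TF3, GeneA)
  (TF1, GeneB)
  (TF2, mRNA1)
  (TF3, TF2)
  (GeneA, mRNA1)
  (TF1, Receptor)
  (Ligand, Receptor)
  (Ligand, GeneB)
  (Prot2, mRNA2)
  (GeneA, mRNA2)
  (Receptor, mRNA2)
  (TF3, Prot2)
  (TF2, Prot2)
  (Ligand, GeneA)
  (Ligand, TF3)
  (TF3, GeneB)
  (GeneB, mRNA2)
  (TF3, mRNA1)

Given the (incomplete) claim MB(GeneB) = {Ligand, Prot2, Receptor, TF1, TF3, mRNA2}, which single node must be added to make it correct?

GeneA

The Markov blanket of a node is its parents, its children, and the other parents of its children.
Pa(GeneB) = {Ligand, TF1, TF3}.
Children of GeneB: mRNA2.
Co-parents of GeneB (other parents of its children):
  mRNA2 also has parents GeneA, Prot2, Receptor.
MB(GeneB) = {GeneA, Ligand, Prot2, Receptor, TF1, TF3, mRNA2}.
Comparing with the claimed set, GeneA is missing.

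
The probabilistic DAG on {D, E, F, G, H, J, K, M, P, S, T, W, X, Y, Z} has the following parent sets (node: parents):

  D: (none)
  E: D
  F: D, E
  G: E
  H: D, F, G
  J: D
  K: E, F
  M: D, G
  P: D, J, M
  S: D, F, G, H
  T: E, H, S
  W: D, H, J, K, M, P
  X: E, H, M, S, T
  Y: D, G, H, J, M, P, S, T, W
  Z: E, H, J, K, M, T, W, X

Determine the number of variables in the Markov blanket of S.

12

By definition, MB(S) is built from S's parents, S's children, and the co-parents of S.
S's children: T, X, Y.
S has parents D, F, G, H.
Other parents of S's children:
  parents(T) \ {S} = {E, H}.
  parents(X) \ {S} = {E, H, M, T}.
  Y also has parents D, G, H, J, M, P, T, W.
MB(S) = {D, E, F, G, H, J, M, P, T, W, X, Y}, which has 12 nodes.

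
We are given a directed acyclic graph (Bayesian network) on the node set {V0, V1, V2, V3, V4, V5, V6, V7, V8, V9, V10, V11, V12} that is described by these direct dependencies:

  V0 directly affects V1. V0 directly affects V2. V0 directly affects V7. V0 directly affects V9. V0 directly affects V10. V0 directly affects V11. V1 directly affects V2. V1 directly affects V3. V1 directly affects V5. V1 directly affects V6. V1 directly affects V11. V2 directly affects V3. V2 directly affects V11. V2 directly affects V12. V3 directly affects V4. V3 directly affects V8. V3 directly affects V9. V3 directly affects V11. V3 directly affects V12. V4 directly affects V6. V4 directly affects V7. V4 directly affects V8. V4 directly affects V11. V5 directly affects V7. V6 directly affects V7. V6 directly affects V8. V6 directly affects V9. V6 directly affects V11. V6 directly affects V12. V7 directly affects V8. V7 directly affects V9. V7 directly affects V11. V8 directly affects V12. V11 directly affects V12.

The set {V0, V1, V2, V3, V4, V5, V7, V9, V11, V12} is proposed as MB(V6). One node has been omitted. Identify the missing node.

By definition, MB(V6) is built from V6's parents, V6's children, and the co-parents of V6.
Parents of V6: V1, V4.
Ch(V6) = {V7, V8, V9, V11, V12}.
For each child, the remaining parents (spouses of V6):
  V7: V0, V4, V5
  V8: V3, V4, V7
  V9: V0, V3, V7
  V11: V0, V1, V2, V3, V4, V7
  V12: V2, V3, V8, V11
MB(V6) = {V0, V1, V2, V3, V4, V5, V7, V8, V9, V11, V12}.
Comparing with the claimed set, V8 is missing.

V8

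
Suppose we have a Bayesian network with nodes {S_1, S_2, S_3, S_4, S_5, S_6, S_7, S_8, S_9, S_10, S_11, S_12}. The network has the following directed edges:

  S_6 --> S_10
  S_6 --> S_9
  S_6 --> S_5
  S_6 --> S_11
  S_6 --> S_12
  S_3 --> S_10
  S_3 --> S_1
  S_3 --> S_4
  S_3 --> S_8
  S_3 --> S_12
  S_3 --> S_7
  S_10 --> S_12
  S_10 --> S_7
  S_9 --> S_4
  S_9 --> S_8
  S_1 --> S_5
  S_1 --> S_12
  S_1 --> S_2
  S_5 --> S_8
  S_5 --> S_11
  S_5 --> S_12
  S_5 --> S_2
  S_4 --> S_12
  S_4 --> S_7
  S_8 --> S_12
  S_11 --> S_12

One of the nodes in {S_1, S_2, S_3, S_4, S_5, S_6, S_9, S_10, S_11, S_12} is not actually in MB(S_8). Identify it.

Parents of S_8: S_3, S_5, S_9.
S_8's children: S_12.
For each child, the remaining parents (spouses of S_8):
  S_12's other parents are S_1, S_3, S_4, S_5, S_6, S_10, S_11.
MB(S_8) = {S_1, S_3, S_4, S_5, S_6, S_9, S_10, S_11, S_12}.
S_2 is neither a parent, child, nor co-parent of S_8, so it does not belong.

S_2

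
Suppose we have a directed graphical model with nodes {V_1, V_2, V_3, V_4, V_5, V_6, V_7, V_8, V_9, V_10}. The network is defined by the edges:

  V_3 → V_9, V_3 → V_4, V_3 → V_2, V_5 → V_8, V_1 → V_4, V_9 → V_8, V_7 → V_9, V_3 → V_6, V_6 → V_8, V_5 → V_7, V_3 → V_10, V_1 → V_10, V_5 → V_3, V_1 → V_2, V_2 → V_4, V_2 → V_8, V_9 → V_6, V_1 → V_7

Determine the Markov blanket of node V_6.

{V_2, V_3, V_5, V_8, V_9}

A node's Markov blanket = Pa ∪ Ch ∪ (parents of Ch other than the node itself).
V_6's children: V_8.
V_6's parents: V_3, V_9.
For each child, the remaining parents (spouses of V_6):
  parents(V_8) \ {V_6} = {V_2, V_5, V_9}.
So the Markov blanket of V_6 is {V_2, V_3, V_5, V_8, V_9}.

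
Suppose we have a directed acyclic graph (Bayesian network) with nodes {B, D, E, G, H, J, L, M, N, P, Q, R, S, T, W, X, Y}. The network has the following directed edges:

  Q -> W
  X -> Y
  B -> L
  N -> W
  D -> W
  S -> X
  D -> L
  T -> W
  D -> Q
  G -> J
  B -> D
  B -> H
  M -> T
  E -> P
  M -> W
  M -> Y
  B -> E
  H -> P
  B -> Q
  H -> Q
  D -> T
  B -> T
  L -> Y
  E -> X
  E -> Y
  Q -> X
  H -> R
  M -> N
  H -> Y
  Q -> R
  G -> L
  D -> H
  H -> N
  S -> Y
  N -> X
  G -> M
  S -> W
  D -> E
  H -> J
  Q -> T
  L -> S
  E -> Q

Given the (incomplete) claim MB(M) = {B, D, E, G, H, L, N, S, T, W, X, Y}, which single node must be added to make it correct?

Parents of M: G.
M has children N, T, W, Y.
Parents of each child, excluding M:
  N: H
  T: B, D, Q
  W: D, N, Q, S, T
  Y: E, H, L, S, X
MB(M) = {B, D, E, G, H, L, N, Q, S, T, W, X, Y}.
Comparing with the claimed set, Q is missing.

Q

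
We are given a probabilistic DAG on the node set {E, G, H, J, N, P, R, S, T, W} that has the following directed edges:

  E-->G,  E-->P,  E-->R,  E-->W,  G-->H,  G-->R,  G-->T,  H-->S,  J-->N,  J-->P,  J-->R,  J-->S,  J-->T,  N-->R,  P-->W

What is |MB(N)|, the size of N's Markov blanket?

4

Parents of N: J.
N has child R.
Parents of each child, excluding N:
  R also has parents E, G, J.
MB(N) = {E, G, J, R}, which has 4 nodes.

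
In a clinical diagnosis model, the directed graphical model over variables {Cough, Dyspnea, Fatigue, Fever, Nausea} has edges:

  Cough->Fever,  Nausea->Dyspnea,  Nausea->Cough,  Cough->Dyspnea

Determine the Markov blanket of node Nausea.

Recall MB(v) = parents ∪ children ∪ spouses, where spouses are the other parents of v's children.
Nausea has no parents.
Ch(Nausea) = {Cough, Dyspnea}.
Parents of each child, excluding Nausea:
  Cough has no other parent.
  Dyspnea's other parent is Cough.
So the Markov blanket of Nausea is {Cough, Dyspnea}.

{Cough, Dyspnea}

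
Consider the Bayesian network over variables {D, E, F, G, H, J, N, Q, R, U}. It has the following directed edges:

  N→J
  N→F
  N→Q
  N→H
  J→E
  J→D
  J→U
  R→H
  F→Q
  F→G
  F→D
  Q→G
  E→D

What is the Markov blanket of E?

{D, F, J}

E has child D.
Parents of E: J.
For each child, the remaining parents (spouses of E):
  D: F, J
Union: {J} ∪ {D} ∪ {F, J} = {D, F, J}.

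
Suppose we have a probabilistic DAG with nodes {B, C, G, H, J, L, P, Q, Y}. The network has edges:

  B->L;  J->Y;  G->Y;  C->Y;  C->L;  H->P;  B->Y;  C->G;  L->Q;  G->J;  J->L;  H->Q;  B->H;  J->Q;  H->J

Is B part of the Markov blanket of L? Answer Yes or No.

B is a parent of L.
So B ∈ MB(L).

Yes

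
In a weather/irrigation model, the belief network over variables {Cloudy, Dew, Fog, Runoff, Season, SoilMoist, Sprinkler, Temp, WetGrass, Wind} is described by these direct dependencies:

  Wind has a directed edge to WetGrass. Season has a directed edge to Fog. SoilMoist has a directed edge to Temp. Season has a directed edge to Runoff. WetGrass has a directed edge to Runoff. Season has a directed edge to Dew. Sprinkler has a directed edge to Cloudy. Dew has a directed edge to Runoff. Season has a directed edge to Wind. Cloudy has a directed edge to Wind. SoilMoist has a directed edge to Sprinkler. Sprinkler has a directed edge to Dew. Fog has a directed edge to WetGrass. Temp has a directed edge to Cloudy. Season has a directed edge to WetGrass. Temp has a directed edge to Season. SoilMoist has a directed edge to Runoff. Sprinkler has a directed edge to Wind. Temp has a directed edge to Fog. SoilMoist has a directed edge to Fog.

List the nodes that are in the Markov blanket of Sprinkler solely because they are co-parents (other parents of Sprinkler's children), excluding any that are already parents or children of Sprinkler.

{Season, Temp}

Children of Sprinkler: Cloudy, Dew, Wind.
  Cloudy's other parent is Temp.
  parents(Dew) \ {Sprinkler} = {Season}.
  parents(Wind) \ {Sprinkler} = {Cloudy, Season}.
Excluding nodes already adjacent to Sprinkler (Cloudy, Dew, SoilMoist, Wind), the co-parent-only contribution is {Season, Temp}.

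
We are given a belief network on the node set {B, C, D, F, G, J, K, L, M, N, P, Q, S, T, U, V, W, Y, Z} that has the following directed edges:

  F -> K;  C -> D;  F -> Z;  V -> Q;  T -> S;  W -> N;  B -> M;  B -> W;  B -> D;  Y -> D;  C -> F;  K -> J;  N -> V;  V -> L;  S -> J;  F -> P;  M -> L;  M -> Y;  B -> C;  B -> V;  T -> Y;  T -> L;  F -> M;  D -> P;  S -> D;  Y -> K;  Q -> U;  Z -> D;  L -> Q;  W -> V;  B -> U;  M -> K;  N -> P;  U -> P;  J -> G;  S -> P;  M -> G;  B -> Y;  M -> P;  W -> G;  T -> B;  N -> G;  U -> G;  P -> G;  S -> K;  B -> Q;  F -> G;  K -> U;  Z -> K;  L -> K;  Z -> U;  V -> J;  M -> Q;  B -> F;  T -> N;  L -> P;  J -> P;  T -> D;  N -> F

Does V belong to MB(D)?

No

D has child P.
D has parents B, C, S, T, Y, Z.
Other parents of D's children:
  P's other parents are F, J, L, M, N, S, U.
MB(D) = {B, C, F, J, L, M, N, P, S, T, U, Y, Z}; V is not in this set.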